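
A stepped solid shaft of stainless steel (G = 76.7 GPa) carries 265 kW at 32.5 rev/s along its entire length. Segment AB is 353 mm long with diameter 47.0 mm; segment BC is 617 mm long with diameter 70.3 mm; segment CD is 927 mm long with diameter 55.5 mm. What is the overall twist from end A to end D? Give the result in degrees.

ω = 2π·32.5 = 204.2 rad/s, so T = P/ω = 265×10³ / 204.2 = 1298 N·m.
J_AB = π(0.0470)⁴/32 = 4.79×10^-7 m⁴; J_BC = π(0.0703)⁴/32 = 2.40×10^-6 m⁴; J_CD = π(0.0555)⁴/32 = 9.31×10^-7 m⁴.
θ = (T/G)·Σ L_i/J_i = (1298/76.7×10⁹)·(0.353/4.79×10^-7 + 0.617/2.40×10^-6 + 0.927/9.31×10^-7) = 0.03366 rad.

1.93°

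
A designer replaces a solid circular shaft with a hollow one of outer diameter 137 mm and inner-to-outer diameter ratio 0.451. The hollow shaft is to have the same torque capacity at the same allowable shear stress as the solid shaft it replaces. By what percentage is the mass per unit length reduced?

Equal τ_max and T ⇒ the solid shaft needs d_s³ = d_o³(1−k⁴), so d_s = 137·(1−0.451⁴)^(1/3) = 135.1 mm.
Area ratio A_h/A_s = d_o²(1−k²)/d_s² = (1−k²)/(1−k⁴)^(2/3) = 0.8194.
Mass saving = 1 − 0.8194 = 18.1 %.

18.1 %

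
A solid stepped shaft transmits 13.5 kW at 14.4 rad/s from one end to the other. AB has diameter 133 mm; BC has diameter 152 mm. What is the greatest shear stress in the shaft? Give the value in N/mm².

2.03 N/mm²

ω = 14.4 rad/s, so T = P/ω = 13.5×10³ / 14.40 = 937.5 N·m.
Under the same torque, τ_max = 16T/(πd³) is largest where d is smallest — segment AB (d = 133 mm).
τ_max = 16·937.5/(π·(0.133)³) = 2.029×10^6 Pa.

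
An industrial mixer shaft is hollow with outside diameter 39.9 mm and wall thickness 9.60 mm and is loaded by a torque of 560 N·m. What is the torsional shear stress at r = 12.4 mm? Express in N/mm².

30.1 N/mm²

J = π(d_o⁴ − d_i⁴)/32 = π(0.0399⁴ − 0.0207⁴)/32 = 2.308×10^-7 m⁴.
Shear stress varies linearly with radius: τ = T·r/J = 560.0 × 0.0124 / 2.308×10^-7 = 3.009×10^7 Pa.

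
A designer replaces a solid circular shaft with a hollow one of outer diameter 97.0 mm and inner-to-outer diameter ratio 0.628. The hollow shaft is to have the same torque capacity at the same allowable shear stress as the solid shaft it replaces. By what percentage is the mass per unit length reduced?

Equal τ_max and T ⇒ the solid shaft needs d_s³ = d_o³(1−k⁴), so d_s = 97.0·(1−0.628⁴)^(1/3) = 91.69 mm.
Area ratio A_h/A_s = d_o²(1−k²)/d_s² = (1−k²)/(1−k⁴)^(2/3) = 0.6779.
Mass saving = 1 − 0.6779 = 32.2 %.

32.2 %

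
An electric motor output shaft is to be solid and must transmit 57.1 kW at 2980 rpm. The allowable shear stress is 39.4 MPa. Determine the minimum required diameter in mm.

ω = 2π·2980/60 = 312.1 rad/s, so T = P/ω = 57.1×10³ / 312.1 = 183.0 N·m.
For a solid shaft τ_max = 16T/(πd³), so d = (16T/(π τ_allow))^(1/3) = (16·183.0/(π·3.94×10^7))^(1/3) = 0.02870 m.

28.7 mm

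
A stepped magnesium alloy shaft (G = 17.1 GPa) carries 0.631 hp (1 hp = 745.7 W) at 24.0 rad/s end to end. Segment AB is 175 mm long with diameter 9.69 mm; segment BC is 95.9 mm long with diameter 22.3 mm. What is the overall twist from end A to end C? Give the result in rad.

0.236 rad

ω = 24.0 rad/s, so T = P/ω = 0.631×745.7 / 24.00 = 19.61 N·m.
J_AB = π(0.00969)⁴/32 = 8.66×10^-10 m⁴; J_BC = π(0.0223)⁴/32 = 2.43×10^-8 m⁴.
θ = (T/G)·Σ L_i/J_i = (19.61/17.1×10⁹)·(0.175/8.66×10^-10 + 0.0959/2.43×10^-8) = 0.2363 rad.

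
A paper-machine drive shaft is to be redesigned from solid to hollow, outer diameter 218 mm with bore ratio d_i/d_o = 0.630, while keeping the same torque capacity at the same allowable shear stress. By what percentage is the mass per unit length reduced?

Equal τ_max and T ⇒ the solid shaft needs d_s³ = d_o³(1−k⁴), so d_s = 218·(1−0.630⁴)^(1/3) = 205.9 mm.
Area ratio A_h/A_s = d_o²(1−k²)/d_s² = (1−k²)/(1−k⁴)^(2/3) = 0.6761.
Mass saving = 1 − 0.6761 = 32.4 %.

32.4 %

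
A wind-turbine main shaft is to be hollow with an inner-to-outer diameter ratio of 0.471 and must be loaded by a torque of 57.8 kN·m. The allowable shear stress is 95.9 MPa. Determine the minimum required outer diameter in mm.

For a hollow shaft with d_i/d_o = 0.471: τ_max = 16T/(π d_o³ (1−k⁴)), so d_o = [16T/(π τ_allow (1−k⁴))]^(1/3) = [16·57800/(π·9.59×10^7·0.9508)]^(1/3) = 0.1478 m.

148 mm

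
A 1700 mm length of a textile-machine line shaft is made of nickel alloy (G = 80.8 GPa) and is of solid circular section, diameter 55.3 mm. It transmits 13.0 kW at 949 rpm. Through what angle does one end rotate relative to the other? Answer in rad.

ω = 2π·949/60 = 99.38 rad/s, so T = P/ω = 13.0×10³ / 99.38 = 130.8 N·m.
J = πd⁴/32 = π(0.0553)⁴/32 = 9.181×10^-7 m⁴.
θ = T·L/(G·J) = 130.8 × 1.70 / (80.8×10⁹ × 9.181×10^-7) = 2.998×10^-3 rad.

0.00300 rad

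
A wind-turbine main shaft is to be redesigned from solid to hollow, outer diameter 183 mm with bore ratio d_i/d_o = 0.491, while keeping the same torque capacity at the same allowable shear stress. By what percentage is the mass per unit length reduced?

Equal τ_max and T ⇒ the solid shaft needs d_s³ = d_o³(1−k⁴), so d_s = 183·(1−0.491⁴)^(1/3) = 179.4 mm.
Area ratio A_h/A_s = d_o²(1−k²)/d_s² = (1−k²)/(1−k⁴)^(2/3) = 0.7898.
Mass saving = 1 − 0.7898 = 21.0 %.

21.0 %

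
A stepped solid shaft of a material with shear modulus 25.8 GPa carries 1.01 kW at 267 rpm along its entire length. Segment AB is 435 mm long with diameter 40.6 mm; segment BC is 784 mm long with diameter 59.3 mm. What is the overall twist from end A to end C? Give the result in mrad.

ω = 2π·267/60 = 27.96 rad/s, so T = P/ω = 1.01×10³ / 27.96 = 36.12 N·m.
J_AB = π(0.0406)⁴/32 = 2.67×10^-7 m⁴; J_BC = π(0.0593)⁴/32 = 1.21×10^-6 m⁴.
θ = (T/G)·Σ L_i/J_i = (36.12/25.8×10⁹)·(0.435/2.67×10^-7 + 0.784/1.21×10^-6) = 3.187×10^-3 rad.

3.19 mrad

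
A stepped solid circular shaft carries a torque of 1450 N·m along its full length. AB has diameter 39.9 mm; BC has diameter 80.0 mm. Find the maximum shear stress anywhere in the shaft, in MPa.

Under the same torque, τ_max = 16T/(πd³) is largest where d is smallest — segment AB (d = 39.9 mm).
τ_max = 16·1450/(π·(0.0399)³) = 1.163×10^8 Pa.

116 MPa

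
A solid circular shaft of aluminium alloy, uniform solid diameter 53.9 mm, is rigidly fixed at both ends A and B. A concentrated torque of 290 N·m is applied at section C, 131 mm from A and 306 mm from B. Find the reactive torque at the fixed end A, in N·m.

203 N·m

With uniform GJ and both ends fixed, compatibility θ_AC = θ_CB gives T_A·a = T_B·b, together with T_A + T_B = T₀.
T_A = T₀·b/(a+b) = 290.0·306/437.0 = 203.1 N·m; T_B = 86.93 N·m.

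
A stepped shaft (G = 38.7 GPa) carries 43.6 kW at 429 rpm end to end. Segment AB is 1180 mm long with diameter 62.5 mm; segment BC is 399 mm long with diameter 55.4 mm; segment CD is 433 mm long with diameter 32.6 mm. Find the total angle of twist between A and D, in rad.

0.129 rad

ω = 2π·429/60 = 44.92 rad/s, so T = P/ω = 43.6×10³ / 44.92 = 970.5 N·m.
J_AB = π(0.0625)⁴/32 = 1.50×10^-6 m⁴; J_BC = π(0.0554)⁴/32 = 9.25×10^-7 m⁴; J_CD = π(0.0326)⁴/32 = 1.11×10^-7 m⁴.
θ = (T/G)·Σ L_i/J_i = (970.5/38.7×10⁹)·(1.18/1.50×10^-6 + 0.399/9.25×10^-7 + 0.433/1.11×10^-7) = 0.1285 rad.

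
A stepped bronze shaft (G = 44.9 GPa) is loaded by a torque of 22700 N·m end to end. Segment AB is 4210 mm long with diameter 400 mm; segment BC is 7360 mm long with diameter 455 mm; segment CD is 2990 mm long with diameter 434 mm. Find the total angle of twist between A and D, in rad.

J_AB = π(0.400)⁴/32 = 2.51×10^-3 m⁴; J_BC = π(0.455)⁴/32 = 4.21×10^-3 m⁴; J_CD = π(0.434)⁴/32 = 3.48×10^-3 m⁴.
θ = (T/G)·Σ L_i/J_i = (22700/44.9×10⁹)·(4.21/2.51×10^-3 + 7.36/4.21×10^-3 + 2.99/3.48×10^-3) = 2.165×10^-3 rad.

0.00217 rad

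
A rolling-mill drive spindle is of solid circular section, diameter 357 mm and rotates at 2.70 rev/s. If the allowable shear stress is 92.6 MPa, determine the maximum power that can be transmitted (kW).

J = πd⁴/32 = π(0.357)⁴/32 = 1.595×10^-3 m⁴.
T_max = τ_allow·J/r = 9.26×10^7 × 1.595×10^-3 / 0.178 = 827300 N·m.
ω = 2π·2.70 = 16.96 rad/s, so P_max = T_max·ω = 1.403×10^7 W.

14000 kW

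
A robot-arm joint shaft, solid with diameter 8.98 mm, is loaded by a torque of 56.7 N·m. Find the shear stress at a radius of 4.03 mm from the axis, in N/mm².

J = πd⁴/32 = π(0.00898)⁴/32 = 6.384×10^-10 m⁴.
Shear stress varies linearly with radius: τ = T·r/J = 56.70 × 0.00403 / 6.384×10^-10 = 3.579×10^8 Pa.

358 N/mm²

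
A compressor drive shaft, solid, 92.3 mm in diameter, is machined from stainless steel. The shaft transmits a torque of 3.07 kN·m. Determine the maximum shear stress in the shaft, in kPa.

19900 kPa

J = πd⁴/32 = π(0.0923)⁴/32 = 7.125×10^-6 m⁴.
τ_max = T·r/J = 3070 × 0.0461 / 7.125×10^-6 = 1.988×10^7 Pa.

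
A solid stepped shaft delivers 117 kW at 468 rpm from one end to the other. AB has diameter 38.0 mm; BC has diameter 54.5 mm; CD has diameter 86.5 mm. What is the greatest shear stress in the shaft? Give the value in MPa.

ω = 2π·468/60 = 49.01 rad/s, so T = P/ω = 117×10³ / 49.01 = 2387 N·m.
Under the same torque, τ_max = 16T/(πd³) is largest where d is smallest — segment AB (d = 38.0 mm).
τ_max = 16·2387/(π·(0.0380)³) = 2.216×10^8 Pa.

222 MPa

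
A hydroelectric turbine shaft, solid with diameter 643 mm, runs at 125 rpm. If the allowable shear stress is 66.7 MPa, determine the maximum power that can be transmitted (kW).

45600 kW

J = πd⁴/32 = π(0.643)⁴/32 = 0.01678 m⁴.
T_max = τ_allow·J/r = 6.67×10^7 × 0.01678 / 0.322 = 3.482e6 N·m.
ω = 2π·125/60 = 13.09 rad/s, so P_max = T_max·ω = 4.558×10^7 W.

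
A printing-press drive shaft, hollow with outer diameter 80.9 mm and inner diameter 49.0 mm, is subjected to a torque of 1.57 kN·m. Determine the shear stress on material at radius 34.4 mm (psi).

J = π(d_o⁴ − d_i⁴)/32 = π(0.0809⁴ − 0.0490⁴)/32 = 3.639×10^-6 m⁴.
Shear stress varies linearly with radius: τ = T·r/J = 1570 × 0.0344 / 3.639×10^-6 = 1.484×10^7 Pa.

2150 psi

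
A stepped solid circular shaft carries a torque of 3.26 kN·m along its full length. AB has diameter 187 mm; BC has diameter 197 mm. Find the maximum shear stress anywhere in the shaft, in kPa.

2540 kPa

Under the same torque, τ_max = 16T/(πd³) is largest where d is smallest — segment AB (d = 187 mm).
τ_max = 16·3260/(π·(0.187)³) = 2.539×10^6 Pa.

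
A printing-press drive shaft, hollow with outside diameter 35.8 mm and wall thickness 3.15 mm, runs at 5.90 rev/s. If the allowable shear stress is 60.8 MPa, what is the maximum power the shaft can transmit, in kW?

J = π(d_o⁴ − d_i⁴)/32 = π(0.0358⁴ − 0.0295⁴)/32 = 8.691×10^-8 m⁴.
T_max = τ_allow·J/r = 6.08×10^7 × 8.691×10^-8 / 0.0179 = 295.2 N·m.
ω = 2π·5.90 = 37.07 rad/s, so P_max = T_max·ω = 1.094×10^4 W.

10.9 kW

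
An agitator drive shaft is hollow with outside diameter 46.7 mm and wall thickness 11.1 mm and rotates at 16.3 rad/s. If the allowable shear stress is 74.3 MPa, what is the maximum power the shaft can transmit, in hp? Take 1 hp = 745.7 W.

J = π(d_o⁴ − d_i⁴)/32 = π(0.0467⁴ − 0.0245⁴)/32 = 4.316×10^-7 m⁴.
T_max = τ_allow·J/r = 7.43×10^7 × 4.316×10^-7 / 0.0234 = 1373 N·m.
ω = 16.3 rad/s, so P_max = T_max·ω = 2.238×10^4 W.

30.0 hp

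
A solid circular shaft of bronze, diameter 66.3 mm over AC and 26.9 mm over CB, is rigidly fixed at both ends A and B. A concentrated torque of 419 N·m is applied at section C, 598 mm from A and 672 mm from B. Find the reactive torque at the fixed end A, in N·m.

409 N·m

Compatibility: T_A·a/J_AC = T_B·b/J_CB with T_A + T_B = T₀.
J_AC = 1.90×10^-6 m⁴, J_CB = 5.14×10^-8 m⁴, so T_A = T₀·(J_AC/a)/((J_AC/a)+(J_CB/b)) = 409.1 N·m, T_B = 9.866 N·m.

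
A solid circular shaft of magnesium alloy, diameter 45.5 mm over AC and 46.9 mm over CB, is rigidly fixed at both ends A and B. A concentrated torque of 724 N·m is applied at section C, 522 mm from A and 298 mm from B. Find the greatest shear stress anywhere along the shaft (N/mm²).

23.7 N/mm²

Compatibility: T_A·a/J_AC = T_B·b/J_CB with T_A + T_B = T₀.
J_AC = 4.21×10^-7 m⁴, J_CB = 4.75×10^-7 m⁴, so T_A = T₀·(J_AC/a)/((J_AC/a)+(J_CB/b)) = 243.2 N·m, T_B = 480.8 N·m.
τ in each portion: τ_AC = 1.31×10^7 Pa, τ_CB = 2.37×10^7 Pa; maximum is in CB.
τ_max = T_CB·r/J = 480.8·0.0234/4.75×10^-7 = 2.374×10^7 Pa.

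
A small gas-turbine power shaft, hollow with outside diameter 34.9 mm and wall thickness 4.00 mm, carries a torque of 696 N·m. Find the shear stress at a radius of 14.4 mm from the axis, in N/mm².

106 N/mm²

J = π(d_o⁴ − d_i⁴)/32 = π(0.0349⁴ − 0.0269⁴)/32 = 9.424×10^-8 m⁴.
Shear stress varies linearly with radius: τ = T·r/J = 696.0 × 0.0144 / 9.424×10^-8 = 1.063×10^8 Pa.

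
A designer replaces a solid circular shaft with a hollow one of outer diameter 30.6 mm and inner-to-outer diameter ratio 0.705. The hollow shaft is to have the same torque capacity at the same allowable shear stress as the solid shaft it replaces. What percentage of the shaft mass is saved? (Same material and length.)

Equal τ_max and T ⇒ the solid shaft needs d_s³ = d_o³(1−k⁴), so d_s = 30.6·(1−0.705⁴)^(1/3) = 27.84 mm.
Area ratio A_h/A_s = d_o²(1−k²)/d_s² = (1−k²)/(1−k⁴)^(2/3) = 0.6077.
Mass saving = 1 − 0.6077 = 39.2 %.

39.2 %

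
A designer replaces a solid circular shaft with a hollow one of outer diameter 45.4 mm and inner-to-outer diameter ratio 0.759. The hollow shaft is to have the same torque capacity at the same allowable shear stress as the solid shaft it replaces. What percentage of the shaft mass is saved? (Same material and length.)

44.5 %

Equal τ_max and T ⇒ the solid shaft needs d_s³ = d_o³(1−k⁴), so d_s = 45.4·(1−0.759⁴)^(1/3) = 39.69 mm.
Area ratio A_h/A_s = d_o²(1−k²)/d_s² = (1−k²)/(1−k⁴)^(2/3) = 0.5547.
Mass saving = 1 − 0.5547 = 44.5 %.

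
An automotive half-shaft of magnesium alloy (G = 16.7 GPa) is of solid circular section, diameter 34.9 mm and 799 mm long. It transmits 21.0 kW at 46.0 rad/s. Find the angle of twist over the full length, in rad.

0.150 rad

ω = 46.0 rad/s, so T = P/ω = 21.0×10³ / 46.00 = 456.5 N·m.
J = πd⁴/32 = π(0.0349)⁴/32 = 1.456×10^-7 m⁴.
θ = T·L/(G·J) = 456.5 × 0.799 / (16.7×10⁹ × 1.456×10^-7) = 0.1500 rad.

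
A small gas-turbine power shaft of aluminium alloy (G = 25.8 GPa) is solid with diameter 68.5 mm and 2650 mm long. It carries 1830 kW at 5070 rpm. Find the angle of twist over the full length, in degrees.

9.38°

ω = 2π·5070/60 = 530.9 rad/s, so T = P/ω = 1830×10³ / 530.9 = 3447 N·m.
J = πd⁴/32 = π(0.0685)⁴/32 = 2.162×10^-6 m⁴.
θ = T·L/(G·J) = 3447 × 2.65 / (25.8×10⁹ × 2.162×10^-6) = 0.1638 rad.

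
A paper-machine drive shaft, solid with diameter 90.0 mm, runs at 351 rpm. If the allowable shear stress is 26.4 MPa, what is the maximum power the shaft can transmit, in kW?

J = πd⁴/32 = π(0.0900)⁴/32 = 6.441×10^-6 m⁴.
T_max = τ_allow·J/r = 2.64×10^7 × 6.441×10^-6 / 0.0450 = 3779 N·m.
ω = 2π·351/60 = 36.76 rad/s, so P_max = T_max·ω = 1.389×10^5 W.

139 kW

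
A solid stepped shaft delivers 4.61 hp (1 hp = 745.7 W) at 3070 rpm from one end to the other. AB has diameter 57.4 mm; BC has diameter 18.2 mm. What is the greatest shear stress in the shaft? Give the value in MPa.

9.03 MPa

ω = 2π·3070/60 = 321.5 rad/s, so T = P/ω = 4.61×745.7 / 321.5 = 10.69 N·m.
Under the same torque, τ_max = 16T/(πd³) is largest where d is smallest — segment BC (d = 18.2 mm).
τ_max = 16·10.69/(π·(0.0182)³) = 9.033×10^6 Pa.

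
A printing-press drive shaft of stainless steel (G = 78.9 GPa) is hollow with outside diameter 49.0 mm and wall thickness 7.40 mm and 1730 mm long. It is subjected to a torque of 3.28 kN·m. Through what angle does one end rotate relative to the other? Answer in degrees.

J = π(d_o⁴ − d_i⁴)/32 = π(0.0490⁴ − 0.0342⁴)/32 = 4.316×10^-7 m⁴.
θ = T·L/(G·J) = 3280 × 1.73 / (78.9×10⁹ × 4.316×10^-7) = 0.1666 rad.

9.55°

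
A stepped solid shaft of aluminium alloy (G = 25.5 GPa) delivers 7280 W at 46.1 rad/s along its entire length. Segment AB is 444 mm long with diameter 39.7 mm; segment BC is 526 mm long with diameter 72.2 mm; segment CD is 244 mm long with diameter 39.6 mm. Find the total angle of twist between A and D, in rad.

0.0188 rad

ω = 46.1 rad/s, so T = P/ω = 7280 / 46.10 = 157.9 N·m.
J_AB = π(0.0397)⁴/32 = 2.44×10^-7 m⁴; J_BC = π(0.0722)⁴/32 = 2.67×10^-6 m⁴; J_CD = π(0.0396)⁴/32 = 2.41×10^-7 m⁴.
θ = (T/G)·Σ L_i/J_i = (157.9/25.5×10⁹)·(0.444/2.44×10^-7 + 0.526/2.67×10^-6 + 0.244/2.41×10^-7) = 0.01875 rad.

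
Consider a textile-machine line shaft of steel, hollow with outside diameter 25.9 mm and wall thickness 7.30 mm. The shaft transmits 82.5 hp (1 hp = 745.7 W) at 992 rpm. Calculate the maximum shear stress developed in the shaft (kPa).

180000 kPa

ω = 2π·992/60 = 103.9 rad/s, so T = P/ω = 82.5×745.7 / 103.9 = 592.2 N·m.
J = π(d_o⁴ − d_i⁴)/32 = π(0.0259⁴ − 0.0113⁴)/32 = 4.258×10^-8 m⁴.
τ_max = T·r/J = 592.2 × 0.0129 / 4.258×10^-8 = 1.801×10^8 Pa.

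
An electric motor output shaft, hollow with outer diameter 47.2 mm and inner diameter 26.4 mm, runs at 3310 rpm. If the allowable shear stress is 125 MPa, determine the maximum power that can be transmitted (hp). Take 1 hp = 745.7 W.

J = π(d_o⁴ − d_i⁴)/32 = π(0.0472⁴ − 0.0264⁴)/32 = 4.396×10^-7 m⁴.
T_max = τ_allow·J/r = 1.25×10^8 × 4.396×10^-7 / 0.0236 = 2328 N·m.
ω = 2π·3310/60 = 346.6 rad/s, so P_max = T_max·ω = 8.070×10^5 W.

1080 hp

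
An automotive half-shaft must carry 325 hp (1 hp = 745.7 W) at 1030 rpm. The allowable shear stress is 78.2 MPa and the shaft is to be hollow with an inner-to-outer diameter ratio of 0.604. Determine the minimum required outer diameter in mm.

ω = 2π·1030/60 = 107.9 rad/s, so T = P/ω = 325×745.7 / 107.9 = 2247 N·m.
For a hollow shaft with d_i/d_o = 0.604: τ_max = 16T/(π d_o³ (1−k⁴)), so d_o = [16T/(π τ_allow (1−k⁴))]^(1/3) = [16·2247/(π·7.82×10^7·0.8669)]^(1/3) = 0.05527 m.

55.3 mm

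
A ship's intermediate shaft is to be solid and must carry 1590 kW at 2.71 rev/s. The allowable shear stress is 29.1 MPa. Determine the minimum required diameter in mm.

254 mm

ω = 2π·2.71 = 17.03 rad/s, so T = P/ω = 1590×10³ / 17.03 = 93380 N·m.
For a solid shaft τ_max = 16T/(πd³), so d = (16T/(π τ_allow))^(1/3) = (16·93380/(π·2.91×10^7))^(1/3) = 0.2538 m.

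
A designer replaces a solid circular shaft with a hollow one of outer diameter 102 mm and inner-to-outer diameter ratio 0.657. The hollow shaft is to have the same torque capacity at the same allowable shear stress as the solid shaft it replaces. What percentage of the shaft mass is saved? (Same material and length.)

34.8 %

Equal τ_max and T ⇒ the solid shaft needs d_s³ = d_o³(1−k⁴), so d_s = 102·(1−0.657⁴)^(1/3) = 95.23 mm.
Area ratio A_h/A_s = d_o²(1−k²)/d_s² = (1−k²)/(1−k⁴)^(2/3) = 0.6521.
Mass saving = 1 − 0.6521 = 34.8 %.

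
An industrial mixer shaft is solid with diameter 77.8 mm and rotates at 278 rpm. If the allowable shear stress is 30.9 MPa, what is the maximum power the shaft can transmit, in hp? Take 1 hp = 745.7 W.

J = πd⁴/32 = π(0.0778)⁴/32 = 3.597×10^-6 m⁴.
T_max = τ_allow·J/r = 3.09×10^7 × 3.597×10^-6 / 0.0389 = 2857 N·m.
ω = 2π·278/60 = 29.11 rad/s, so P_max = T_max·ω = 8.318×10^4 W.

112 hp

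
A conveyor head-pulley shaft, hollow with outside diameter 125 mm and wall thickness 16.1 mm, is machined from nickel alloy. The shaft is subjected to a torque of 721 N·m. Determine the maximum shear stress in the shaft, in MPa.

2.70 MPa

J = π(d_o⁴ − d_i⁴)/32 = π(0.125⁴ − 0.0928⁴)/32 = 1.669×10^-5 m⁴.
τ_max = T·r/J = 721.0 × 0.0625 / 1.669×10^-5 = 2.700×10^6 Pa.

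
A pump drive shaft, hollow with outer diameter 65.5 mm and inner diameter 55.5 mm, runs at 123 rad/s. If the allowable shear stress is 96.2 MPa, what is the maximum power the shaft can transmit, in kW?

316 kW

J = π(d_o⁴ − d_i⁴)/32 = π(0.0655⁴ − 0.0555⁴)/32 = 8.756×10^-7 m⁴.
T_max = τ_allow·J/r = 9.62×10^7 × 8.756×10^-7 / 0.0328 = 2572 N·m.
ω = 123 rad/s, so P_max = T_max·ω = 3.163×10^5 W.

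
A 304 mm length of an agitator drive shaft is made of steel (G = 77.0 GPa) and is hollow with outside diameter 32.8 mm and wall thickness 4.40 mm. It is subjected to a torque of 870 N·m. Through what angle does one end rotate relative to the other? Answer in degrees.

2.43°

J = π(d_o⁴ − d_i⁴)/32 = π(0.0328⁴ − 0.0240⁴)/32 = 8.106×10^-8 m⁴.
θ = T·L/(G·J) = 870.0 × 0.304 / (77.0×10⁹ × 8.106×10^-8) = 0.04237 rad.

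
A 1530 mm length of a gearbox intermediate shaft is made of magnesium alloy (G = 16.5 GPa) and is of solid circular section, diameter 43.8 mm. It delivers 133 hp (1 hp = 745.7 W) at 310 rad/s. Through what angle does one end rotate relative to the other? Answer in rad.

ω = 310 rad/s, so T = P/ω = 133×745.7 / 310.0 = 319.9 N·m.
J = πd⁴/32 = π(0.0438)⁴/32 = 3.613×10^-7 m⁴.
θ = T·L/(G·J) = 319.9 × 1.53 / (16.5×10⁹ × 3.613×10^-7) = 0.08210 rad.

0.0821 rad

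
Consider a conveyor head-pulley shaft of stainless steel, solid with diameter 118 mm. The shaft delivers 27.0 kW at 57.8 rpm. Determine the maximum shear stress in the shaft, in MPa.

13.8 MPa

ω = 2π·57.8/60 = 6.053 rad/s, so T = P/ω = 27.0×10³ / 6.053 = 4461 N·m.
J = πd⁴/32 = π(0.118)⁴/32 = 1.903×10^-5 m⁴.
τ_max = T·r/J = 4461 × 0.0590 / 1.903×10^-5 = 1.383×10^7 Pa.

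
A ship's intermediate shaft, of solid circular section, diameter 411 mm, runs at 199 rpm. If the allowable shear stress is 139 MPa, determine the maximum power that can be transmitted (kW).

J = πd⁴/32 = π(0.411)⁴/32 = 2.801×10^-3 m⁴.
T_max = τ_allow·J/r = 1.39×10^8 × 2.801×10^-3 / 0.205 = 1.895e6 N·m.
ω = 2π·199/60 = 20.84 rad/s, so P_max = T_max·ω = 3.949×10^7 W.

39500 kW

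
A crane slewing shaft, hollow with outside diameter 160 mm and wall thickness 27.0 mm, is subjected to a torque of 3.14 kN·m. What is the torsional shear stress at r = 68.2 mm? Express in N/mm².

4.12 N/mm²

J = π(d_o⁴ − d_i⁴)/32 = π(0.160⁴ − 0.106⁴)/32 = 5.195×10^-5 m⁴.
Shear stress varies linearly with radius: τ = T·r/J = 3140 × 0.0682 / 5.195×10^-5 = 4.123×10^6 Pa.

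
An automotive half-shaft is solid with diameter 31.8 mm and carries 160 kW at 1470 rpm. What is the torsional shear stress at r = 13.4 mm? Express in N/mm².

139 N/mm²

ω = 2π·1470/60 = 153.9 rad/s, so T = P/ω = 160×10³ / 153.9 = 1039 N·m.
J = πd⁴/32 = π(0.0318)⁴/32 = 1.004×10^-7 m⁴.
Shear stress varies linearly with radius: τ = T·r/J = 1039 × 0.0134 / 1.004×10^-7 = 1.387×10^8 Pa.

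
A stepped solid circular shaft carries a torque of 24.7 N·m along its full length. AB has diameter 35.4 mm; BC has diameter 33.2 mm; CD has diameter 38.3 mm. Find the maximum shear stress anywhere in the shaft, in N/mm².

3.44 N/mm²

Under the same torque, τ_max = 16T/(πd³) is largest where d is smallest — segment BC (d = 33.2 mm).
τ_max = 16·24.70/(π·(0.0332)³) = 3.438×10^6 Pa.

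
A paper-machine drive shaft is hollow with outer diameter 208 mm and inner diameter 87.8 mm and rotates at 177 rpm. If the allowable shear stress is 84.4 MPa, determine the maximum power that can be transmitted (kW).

2680 kW

J = π(d_o⁴ − d_i⁴)/32 = π(0.208⁴ − 0.0878⁴)/32 = 1.779×10^-4 m⁴.
T_max = τ_allow·J/r = 8.44×10^7 × 1.779×10^-4 / 0.104 = 144400 N·m.
ω = 2π·177/60 = 18.54 rad/s, so P_max = T_max·ω = 2.676×10^6 W.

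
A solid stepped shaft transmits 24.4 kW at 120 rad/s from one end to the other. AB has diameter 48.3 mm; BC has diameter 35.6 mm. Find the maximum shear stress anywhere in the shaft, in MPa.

23.0 MPa

ω = 120 rad/s, so T = P/ω = 24.4×10³ / 120.0 = 203.3 N·m.
Under the same torque, τ_max = 16T/(πd³) is largest where d is smallest — segment BC (d = 35.6 mm).
τ_max = 16·203.3/(π·(0.0356)³) = 2.295×10^7 Pa.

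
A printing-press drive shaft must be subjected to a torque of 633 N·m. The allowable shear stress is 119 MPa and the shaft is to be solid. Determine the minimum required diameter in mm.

For a solid shaft τ_max = 16T/(πd³), so d = (16T/(π τ_allow))^(1/3) = (16·633.0/(π·1.19×10^8))^(1/3) = 0.03003 m.

30.0 mm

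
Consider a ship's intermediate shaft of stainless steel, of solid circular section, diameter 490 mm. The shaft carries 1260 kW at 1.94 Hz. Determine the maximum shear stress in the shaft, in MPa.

ω = 2π·1.94 = 12.19 rad/s, so T = P/ω = 1260×10³ / 12.19 = 103400 N·m.
J = πd⁴/32 = π(0.490)⁴/32 = 5.660×10^-3 m⁴.
τ_max = T·r/J = 103400 × 0.245 / 5.660×10^-3 = 4.475×10^6 Pa.

4.47 MPa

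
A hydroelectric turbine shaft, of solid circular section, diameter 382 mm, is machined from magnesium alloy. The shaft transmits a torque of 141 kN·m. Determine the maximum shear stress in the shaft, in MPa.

J = πd⁴/32 = π(0.382)⁴/32 = 2.091×10^-3 m⁴.
τ_max = T·r/J = 141000 × 0.191 / 2.091×10^-3 = 1.288×10^7 Pa.

12.9 MPa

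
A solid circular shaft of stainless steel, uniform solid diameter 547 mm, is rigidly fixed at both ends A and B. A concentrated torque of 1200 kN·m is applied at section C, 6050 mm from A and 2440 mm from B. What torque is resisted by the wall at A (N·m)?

With uniform GJ and both ends fixed, compatibility θ_AC = θ_CB gives T_A·a = T_B·b, together with T_A + T_B = T₀.
T_A = T₀·b/(a+b) = 1.200e6·2440/8490 = 344900 N·m; T_B = 855100 N·m.

345000 N·m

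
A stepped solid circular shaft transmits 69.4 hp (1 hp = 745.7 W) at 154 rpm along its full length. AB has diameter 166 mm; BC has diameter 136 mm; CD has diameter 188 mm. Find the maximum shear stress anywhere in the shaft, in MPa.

6.50 MPa

ω = 2π·154/60 = 16.13 rad/s, so T = P/ω = 69.4×745.7 / 16.13 = 3209 N·m.
Under the same torque, τ_max = 16T/(πd³) is largest where d is smallest — segment BC (d = 136 mm).
τ_max = 16·3209/(π·(0.136)³) = 6.497×10^6 Pa.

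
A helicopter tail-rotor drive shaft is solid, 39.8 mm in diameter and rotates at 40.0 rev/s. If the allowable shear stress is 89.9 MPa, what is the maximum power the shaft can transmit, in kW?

280 kW

J = πd⁴/32 = π(0.0398)⁴/32 = 2.463×10^-7 m⁴.
T_max = τ_allow·J/r = 8.99×10^7 × 2.463×10^-7 / 0.0199 = 1113 N·m.
ω = 2π·40.0 = 251.3 rad/s, so P_max = T_max·ω = 2.797×10^5 W.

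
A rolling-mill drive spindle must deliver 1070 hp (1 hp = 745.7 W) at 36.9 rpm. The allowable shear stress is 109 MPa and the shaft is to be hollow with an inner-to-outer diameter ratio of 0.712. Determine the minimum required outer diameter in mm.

235 mm

ω = 2π·36.9/60 = 3.864 rad/s, so T = P/ω = 1070×745.7 / 3.864 = 206500 N·m.
For a hollow shaft with d_i/d_o = 0.712: τ_max = 16T/(π d_o³ (1−k⁴)), so d_o = [16T/(π τ_allow (1−k⁴))]^(1/3) = [16·206500/(π·1.09×10^8·0.7430)]^(1/3) = 0.2350 m.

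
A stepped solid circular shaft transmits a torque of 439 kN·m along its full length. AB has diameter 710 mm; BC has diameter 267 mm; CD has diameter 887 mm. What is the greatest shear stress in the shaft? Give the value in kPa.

Under the same torque, τ_max = 16T/(πd³) is largest where d is smallest — segment BC (d = 267 mm).
τ_max = 16·439000/(π·(0.267)³) = 1.175×10^8 Pa.

117000 kPa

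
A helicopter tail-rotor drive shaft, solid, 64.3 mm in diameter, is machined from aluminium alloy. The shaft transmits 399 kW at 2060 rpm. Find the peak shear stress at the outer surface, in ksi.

5.14 ksi

ω = 2π·2060/60 = 215.7 rad/s, so T = P/ω = 399×10³ / 215.7 = 1850 N·m.
J = πd⁴/32 = π(0.0643)⁴/32 = 1.678×10^-6 m⁴.
τ_max = T·r/J = 1850 × 0.0321 / 1.678×10^-6 = 3.543×10^7 Pa.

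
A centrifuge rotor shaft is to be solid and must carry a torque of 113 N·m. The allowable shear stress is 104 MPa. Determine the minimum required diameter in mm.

17.7 mm

For a solid shaft τ_max = 16T/(πd³), so d = (16T/(π τ_allow))^(1/3) = (16·113.0/(π·1.04×10^8))^(1/3) = 0.01769 m.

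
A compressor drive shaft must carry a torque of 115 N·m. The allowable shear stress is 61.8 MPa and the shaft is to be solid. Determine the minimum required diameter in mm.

21.2 mm

For a solid shaft τ_max = 16T/(πd³), so d = (16T/(π τ_allow))^(1/3) = (16·115.0/(π·6.18×10^7))^(1/3) = 0.02116 m.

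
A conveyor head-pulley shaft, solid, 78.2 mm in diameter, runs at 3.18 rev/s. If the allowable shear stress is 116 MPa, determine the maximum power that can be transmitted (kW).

218 kW

J = πd⁴/32 = π(0.0782)⁴/32 = 3.671×10^-6 m⁴.
T_max = τ_allow·J/r = 1.16×10^8 × 3.671×10^-6 / 0.0391 = 10890 N·m.
ω = 2π·3.18 = 19.98 rad/s, so P_max = T_max·ω = 2.176×10^5 W.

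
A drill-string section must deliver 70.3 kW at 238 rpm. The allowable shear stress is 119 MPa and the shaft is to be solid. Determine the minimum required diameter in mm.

ω = 2π·238/60 = 24.92 rad/s, so T = P/ω = 70.3×10³ / 24.92 = 2821 N·m.
For a solid shaft τ_max = 16T/(πd³), so d = (16T/(π τ_allow))^(1/3) = (16·2821/(π·1.19×10^8))^(1/3) = 0.04942 m.

49.4 mm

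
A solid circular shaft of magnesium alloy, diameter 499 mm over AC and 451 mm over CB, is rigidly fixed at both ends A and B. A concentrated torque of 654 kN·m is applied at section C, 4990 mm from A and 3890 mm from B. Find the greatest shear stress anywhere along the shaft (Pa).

1.67e7 Pa

Compatibility: T_A·a/J_AC = T_B·b/J_CB with T_A + T_B = T₀.
J_AC = 6.09×10^-3 m⁴, J_CB = 4.06×10^-3 m⁴, so T_A = T₀·(J_AC/a)/((J_AC/a)+(J_CB/b)) = 352400 N·m, T_B = 301600 N·m.
τ in each portion: τ_AC = 1.44×10^7 Pa, τ_CB = 1.67×10^7 Pa; maximum is in CB.
τ_max = T_CB·r/J = 301600·0.226/4.06×10^-3 = 1.675×10^7 Pa.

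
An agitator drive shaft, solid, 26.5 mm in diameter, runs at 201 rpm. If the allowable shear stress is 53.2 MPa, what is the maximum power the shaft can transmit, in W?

J = πd⁴/32 = π(0.0265)⁴/32 = 4.842×10^-8 m⁴.
T_max = τ_allow·J/r = 5.32×10^7 × 4.842×10^-8 / 0.0132 = 194.4 N·m.
ω = 2π·201/60 = 21.05 rad/s, so P_max = T_max·ω = 4092 W.

4090 W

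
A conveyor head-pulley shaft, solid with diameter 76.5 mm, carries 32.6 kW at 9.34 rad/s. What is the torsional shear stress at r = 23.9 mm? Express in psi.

3600 psi

ω = 9.34 rad/s, so T = P/ω = 32.6×10³ / 9.340 = 3490 N·m.
J = πd⁴/32 = π(0.0765)⁴/32 = 3.362×10^-6 m⁴.
Shear stress varies linearly with radius: τ = T·r/J = 3490 × 0.0239 / 3.362×10^-6 = 2.481×10^7 Pa.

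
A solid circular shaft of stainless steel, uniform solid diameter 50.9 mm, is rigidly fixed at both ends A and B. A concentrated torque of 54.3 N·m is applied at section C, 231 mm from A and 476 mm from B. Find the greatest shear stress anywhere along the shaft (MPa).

1.41 MPa

With uniform GJ and both ends fixed, compatibility θ_AC = θ_CB gives T_A·a = T_B·b, together with T_A + T_B = T₀.
T_A = T₀·b/(a+b) = 54.30·476/707.0 = 36.56 N·m; T_B = 17.74 N·m.
τ in each portion: τ_AC = 1.41×10^6 Pa, τ_CB = 6.85×10^5 Pa; maximum is in AC.
τ_max = T_AC·r/J = 36.56·0.0255/6.59×10^-7 = 1.412×10^6 Pa.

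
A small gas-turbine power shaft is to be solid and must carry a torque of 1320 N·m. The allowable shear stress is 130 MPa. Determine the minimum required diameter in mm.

For a solid shaft τ_max = 16T/(πd³), so d = (16T/(π τ_allow))^(1/3) = (16·1320/(π·1.30×10^8))^(1/3) = 0.03726 m.

37.3 mm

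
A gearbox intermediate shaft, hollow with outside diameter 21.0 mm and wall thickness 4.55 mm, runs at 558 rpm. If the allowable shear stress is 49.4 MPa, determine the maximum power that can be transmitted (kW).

4.71 kW

J = π(d_o⁴ − d_i⁴)/32 = π(0.0210⁴ − 0.0119⁴)/32 = 1.712×10^-8 m⁴.
T_max = τ_allow·J/r = 4.94×10^7 × 1.712×10^-8 / 0.0105 = 80.57 N·m.
ω = 2π·558/60 = 58.43 rad/s, so P_max = T_max·ω = 4708 W.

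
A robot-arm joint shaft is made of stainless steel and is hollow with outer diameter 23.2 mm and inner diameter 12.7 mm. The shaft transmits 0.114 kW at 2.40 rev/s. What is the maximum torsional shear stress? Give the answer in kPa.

ω = 2π·2.40 = 15.08 rad/s, so T = P/ω = 0.114×10³ / 15.08 = 7.560 N·m.
J = π(d_o⁴ − d_i⁴)/32 = π(0.0232⁴ − 0.0127⁴)/32 = 2.589×10^-8 m⁴.
τ_max = T·r/J = 7.560 × 0.0116 / 2.589×10^-8 = 3.388×10^6 Pa.

3390 kPa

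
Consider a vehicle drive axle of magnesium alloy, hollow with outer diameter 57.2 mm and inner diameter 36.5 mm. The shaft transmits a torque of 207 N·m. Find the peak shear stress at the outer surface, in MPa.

6.75 MPa

J = π(d_o⁴ − d_i⁴)/32 = π(0.0572⁴ − 0.0365⁴)/32 = 8.767×10^-7 m⁴.
τ_max = T·r/J = 207.0 × 0.0286 / 8.767×10^-7 = 6.753×10^6 Pa.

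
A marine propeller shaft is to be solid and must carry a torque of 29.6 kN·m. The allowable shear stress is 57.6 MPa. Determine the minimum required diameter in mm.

138 mm

For a solid shaft τ_max = 16T/(πd³), so d = (16T/(π τ_allow))^(1/3) = (16·29600/(π·5.76×10^7))^(1/3) = 0.1378 m.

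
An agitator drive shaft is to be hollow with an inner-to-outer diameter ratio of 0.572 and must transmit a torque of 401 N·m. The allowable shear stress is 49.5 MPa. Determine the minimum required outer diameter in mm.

35.9 mm

For a hollow shaft with d_i/d_o = 0.572: τ_max = 16T/(π d_o³ (1−k⁴)), so d_o = [16T/(π τ_allow (1−k⁴))]^(1/3) = [16·401.0/(π·4.95×10^7·0.8930)]^(1/3) = 0.03588 m.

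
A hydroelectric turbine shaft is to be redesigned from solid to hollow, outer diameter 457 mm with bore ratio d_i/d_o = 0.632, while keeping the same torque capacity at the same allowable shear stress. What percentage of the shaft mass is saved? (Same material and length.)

Equal τ_max and T ⇒ the solid shaft needs d_s³ = d_o³(1−k⁴), so d_s = 457·(1−0.632⁴)^(1/3) = 431.3 mm.
Area ratio A_h/A_s = d_o²(1−k²)/d_s² = (1−k²)/(1−k⁴)^(2/3) = 0.6744.
Mass saving = 1 − 0.6744 = 32.6 %.

32.6 %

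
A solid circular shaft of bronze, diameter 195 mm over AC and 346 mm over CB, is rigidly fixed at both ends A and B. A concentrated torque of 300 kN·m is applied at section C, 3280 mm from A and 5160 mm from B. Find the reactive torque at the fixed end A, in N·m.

Compatibility: T_A·a/J_AC = T_B·b/J_CB with T_A + T_B = T₀.
J_AC = 1.42×10^-4 m⁴, J_CB = 1.41×10^-3 m⁴, so T_A = T₀·(J_AC/a)/((J_AC/a)+(J_CB/b)) = 41090 N·m, T_B = 258900 N·m.

41100 N·m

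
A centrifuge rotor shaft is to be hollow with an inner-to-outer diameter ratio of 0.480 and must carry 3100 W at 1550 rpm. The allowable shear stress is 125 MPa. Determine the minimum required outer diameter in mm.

ω = 2π·1550/60 = 162.3 rad/s, so T = P/ω = 3100 / 162.3 = 19.10 N·m.
For a hollow shaft with d_i/d_o = 0.480: τ_max = 16T/(π d_o³ (1−k⁴)), so d_o = [16T/(π τ_allow (1−k⁴))]^(1/3) = [16·19.10/(π·1.25×10^8·0.9469)]^(1/3) = 0.009367 m.

9.37 mm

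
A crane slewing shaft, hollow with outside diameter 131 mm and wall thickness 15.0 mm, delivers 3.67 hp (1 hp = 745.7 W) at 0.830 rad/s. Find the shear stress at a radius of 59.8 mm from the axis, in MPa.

ω = 0.830 rad/s, so T = P/ω = 3.67×745.7 / 0.8300 = 3297 N·m.
J = π(d_o⁴ − d_i⁴)/32 = π(0.131⁴ − 0.101⁴)/32 = 1.870×10^-5 m⁴.
Shear stress varies linearly with radius: τ = T·r/J = 3297 × 0.0598 / 1.870×10^-5 = 1.055×10^7 Pa.

10.5 MPa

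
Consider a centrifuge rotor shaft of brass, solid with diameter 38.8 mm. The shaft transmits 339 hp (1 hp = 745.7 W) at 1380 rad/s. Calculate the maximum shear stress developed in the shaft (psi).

2320 psi

ω = 1380 rad/s, so T = P/ω = 339×745.7 / 1380 = 183.2 N·m.
J = πd⁴/32 = π(0.0388)⁴/32 = 2.225×10^-7 m⁴.
τ_max = T·r/J = 183.2 × 0.0194 / 2.225×10^-7 = 1.597×10^7 Pa.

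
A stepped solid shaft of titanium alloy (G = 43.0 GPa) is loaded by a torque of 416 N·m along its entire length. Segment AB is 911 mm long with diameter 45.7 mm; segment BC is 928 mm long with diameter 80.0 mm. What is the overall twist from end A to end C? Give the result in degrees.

1.31°

J_AB = π(0.0457)⁴/32 = 4.28×10^-7 m⁴; J_BC = π(0.0800)⁴/32 = 4.02×10^-6 m⁴.
θ = (T/G)·Σ L_i/J_i = (416.0/43.0×10⁹)·(0.911/4.28×10^-7 + 0.928/4.02×10^-6) = 0.02281 rad.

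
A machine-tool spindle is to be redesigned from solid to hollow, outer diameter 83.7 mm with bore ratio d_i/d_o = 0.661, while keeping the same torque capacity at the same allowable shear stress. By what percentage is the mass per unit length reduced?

Equal τ_max and T ⇒ the solid shaft needs d_s³ = d_o³(1−k⁴), so d_s = 83.7·(1−0.661⁴)^(1/3) = 77.99 mm.
Area ratio A_h/A_s = d_o²(1−k²)/d_s² = (1−k²)/(1−k⁴)^(2/3) = 0.6485.
Mass saving = 1 − 0.6485 = 35.2 %.

35.2 %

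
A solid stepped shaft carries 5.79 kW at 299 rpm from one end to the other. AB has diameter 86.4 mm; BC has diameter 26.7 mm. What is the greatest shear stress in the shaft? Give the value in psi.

ω = 2π·299/60 = 31.31 rad/s, so T = P/ω = 5.79×10³ / 31.31 = 184.9 N·m.
Under the same torque, τ_max = 16T/(πd³) is largest where d is smallest — segment BC (d = 26.7 mm).
τ_max = 16·184.9/(π·(0.0267)³) = 4.948×10^7 Pa.

7180 psi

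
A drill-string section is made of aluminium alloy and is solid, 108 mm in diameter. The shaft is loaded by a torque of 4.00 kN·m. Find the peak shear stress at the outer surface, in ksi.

J = πd⁴/32 = π(0.108)⁴/32 = 1.336×10^-5 m⁴.
τ_max = T·r/J = 4000 × 0.0540 / 1.336×10^-5 = 1.617×10^7 Pa.

2.35 ksi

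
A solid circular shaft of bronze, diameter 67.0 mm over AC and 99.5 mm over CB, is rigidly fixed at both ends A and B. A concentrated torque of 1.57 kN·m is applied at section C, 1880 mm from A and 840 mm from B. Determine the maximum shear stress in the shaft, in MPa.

7.43 MPa

Compatibility: T_A·a/J_AC = T_B·b/J_CB with T_A + T_B = T₀.
J_AC = 1.98×10^-6 m⁴, J_CB = 9.62×10^-6 m⁴, so T_A = T₀·(J_AC/a)/((J_AC/a)+(J_CB/b)) = 132.1 N·m, T_B = 1438 N·m.
τ in each portion: τ_AC = 2.24×10^6 Pa, τ_CB = 7.43×10^6 Pa; maximum is in CB.
τ_max = T_CB·r/J = 1438·0.0498/9.62×10^-6 = 7.434×10^6 Pa.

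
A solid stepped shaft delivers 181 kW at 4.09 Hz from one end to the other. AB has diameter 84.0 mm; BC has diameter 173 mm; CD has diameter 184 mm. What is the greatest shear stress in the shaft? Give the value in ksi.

ω = 2π·4.09 = 25.70 rad/s, so T = P/ω = 181×10³ / 25.70 = 7043 N·m.
Under the same torque, τ_max = 16T/(πd³) is largest where d is smallest — segment AB (d = 84.0 mm).
τ_max = 16·7043/(π·(0.0840)³) = 6.052×10^7 Pa.

8.78 ksi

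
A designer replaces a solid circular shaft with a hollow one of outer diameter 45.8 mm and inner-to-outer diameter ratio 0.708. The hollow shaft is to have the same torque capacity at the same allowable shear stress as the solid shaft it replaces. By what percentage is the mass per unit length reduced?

Equal τ_max and T ⇒ the solid shaft needs d_s³ = d_o³(1−k⁴), so d_s = 45.8·(1−0.708⁴)^(1/3) = 41.59 mm.
Area ratio A_h/A_s = d_o²(1−k²)/d_s² = (1−k²)/(1−k⁴)^(2/3) = 0.6049.
Mass saving = 1 − 0.6049 = 39.5 %.

39.5 %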